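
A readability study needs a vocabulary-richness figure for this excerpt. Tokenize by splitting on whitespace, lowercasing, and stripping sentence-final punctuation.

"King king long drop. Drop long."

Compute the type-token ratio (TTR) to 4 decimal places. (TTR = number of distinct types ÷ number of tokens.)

0.5000

N = 6 tokens, V = 3 types.
TTR = V / N = 3 / 6 = 0.5000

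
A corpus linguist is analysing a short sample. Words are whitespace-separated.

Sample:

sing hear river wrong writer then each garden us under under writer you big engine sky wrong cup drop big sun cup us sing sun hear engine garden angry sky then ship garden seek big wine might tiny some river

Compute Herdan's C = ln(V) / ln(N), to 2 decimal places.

N = 40, V = 24.
ln(V) = 3.178054, ln(N) = 3.688879
C = 3.178054 / 3.688879 = 0.86

0.86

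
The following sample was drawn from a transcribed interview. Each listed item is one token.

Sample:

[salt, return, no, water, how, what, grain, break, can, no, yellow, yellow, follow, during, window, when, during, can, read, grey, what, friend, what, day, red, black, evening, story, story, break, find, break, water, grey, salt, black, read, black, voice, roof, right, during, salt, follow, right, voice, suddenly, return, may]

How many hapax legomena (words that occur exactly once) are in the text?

12

Frequencies: salt:3, what:3, break:3, during:3, black:3, return:2, no:2, water:2, can:2, yellow:2, follow:2, read:2, grey:2, story:2, voice:2, right:2, how:1, grain:1, window:1, when:1, … (8 more, each freq 1)
Hapax (freq=1): day, evening, find, friend, grain, how, may, red, roof, suddenly, when, window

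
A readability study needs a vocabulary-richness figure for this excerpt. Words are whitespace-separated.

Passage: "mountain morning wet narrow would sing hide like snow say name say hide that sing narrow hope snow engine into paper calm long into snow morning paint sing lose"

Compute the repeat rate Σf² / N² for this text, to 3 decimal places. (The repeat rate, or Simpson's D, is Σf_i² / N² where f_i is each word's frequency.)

0.061

Frequencies: sing:3, snow:3, morning:2, narrow:2, hide:2, say:2, into:2, mountain:1, wet:1, would:1, like:1, name:1, that:1, hope:1, engine:1, paper:1, calm:1, long:1, paint:1, lose:1
Σf² = 51; N² = 841
Repeat rate = 51 / 841 = 0.061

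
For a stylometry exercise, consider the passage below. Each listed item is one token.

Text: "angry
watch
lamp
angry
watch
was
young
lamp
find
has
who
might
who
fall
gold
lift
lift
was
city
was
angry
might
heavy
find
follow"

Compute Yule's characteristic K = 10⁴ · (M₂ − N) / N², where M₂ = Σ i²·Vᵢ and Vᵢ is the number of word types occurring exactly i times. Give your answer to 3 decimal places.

Frequencies: angry:3, was:3, watch:2, lamp:2, find:2, who:2, might:2, lift:2, young:1, has:1, fall:1, gold:1, city:1, heavy:1, follow:1
N = 25. Frequency spectrum: V_1=7, V_2=6, V_3=2
M₂ = 1²·7 + 2²·6 + 3²·2 = 49
K = 10000 × (49 − 25) / 25² = 384.000

384.000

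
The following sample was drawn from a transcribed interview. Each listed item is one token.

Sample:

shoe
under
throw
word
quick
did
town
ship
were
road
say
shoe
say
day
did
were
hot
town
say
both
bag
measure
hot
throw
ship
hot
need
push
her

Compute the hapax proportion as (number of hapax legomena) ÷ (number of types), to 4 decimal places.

0.5789

Frequencies: say:3, hot:3, shoe:2, throw:2, did:2, town:2, ship:2, were:2, under:1, word:1, quick:1, road:1, day:1, both:1, bag:1, measure:1, need:1, push:1, her:1
Hapax count = 11; type count = 19.
Ratio = 11 / 19 = 0.5789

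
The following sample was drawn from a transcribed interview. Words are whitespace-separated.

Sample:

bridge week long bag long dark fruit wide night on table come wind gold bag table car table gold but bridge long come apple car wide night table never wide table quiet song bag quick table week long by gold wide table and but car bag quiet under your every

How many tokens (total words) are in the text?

Tokens: bridge, week, long, bag, long, dark, fruit, wide, night, on, table, come, wind, gold, bag, table, car, table, gold, but, bridge, long, come, apple, car, wide, night, table, never, wide, table, quiet, song, bag, quick, table, week, long, by, gold, wide, table, and, but, car, bag, quiet, under, your, every
N = 50

50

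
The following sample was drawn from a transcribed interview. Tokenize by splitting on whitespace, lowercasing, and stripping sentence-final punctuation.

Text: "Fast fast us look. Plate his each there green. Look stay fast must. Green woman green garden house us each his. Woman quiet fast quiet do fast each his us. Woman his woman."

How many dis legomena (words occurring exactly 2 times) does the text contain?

2

Frequencies: fast:5, his:4, woman:4, us:3, each:3, green:3, look:2, quiet:2, plate:1, there:1, stay:1, must:1, garden:1, house:1, do:1
Words with frequency 2: look, quiet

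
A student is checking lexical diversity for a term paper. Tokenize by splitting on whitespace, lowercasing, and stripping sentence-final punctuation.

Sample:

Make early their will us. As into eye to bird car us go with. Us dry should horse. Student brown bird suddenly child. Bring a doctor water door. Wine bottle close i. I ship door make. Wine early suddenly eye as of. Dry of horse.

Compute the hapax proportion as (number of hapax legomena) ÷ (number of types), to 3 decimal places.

0.581

Frequencies: us:3, make:2, early:2, as:2, eye:2, bird:2, dry:2, horse:2, suddenly:2, door:2, wine:2, i:2, of:2, their:1, will:1, into:1, to:1, car:1, go:1, with:1, … (11 more, each freq 1)
Hapax count = 18; type count = 31.
Ratio = 18 / 31 = 0.581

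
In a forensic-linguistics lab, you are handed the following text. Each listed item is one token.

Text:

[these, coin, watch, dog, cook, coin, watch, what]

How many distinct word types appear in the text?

6

Distinct types: {coin, cook, dog, these, watch, what}
V = 6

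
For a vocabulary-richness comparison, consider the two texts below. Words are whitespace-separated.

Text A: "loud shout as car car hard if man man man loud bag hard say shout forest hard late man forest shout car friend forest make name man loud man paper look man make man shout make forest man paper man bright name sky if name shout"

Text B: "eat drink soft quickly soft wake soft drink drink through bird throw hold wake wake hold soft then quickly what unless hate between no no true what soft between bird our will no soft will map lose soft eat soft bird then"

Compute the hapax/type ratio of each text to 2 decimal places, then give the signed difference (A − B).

0.04

A: hapax=8, V=18, ratio=0.44
B: hapax=8, V=20, ratio=0.40
Difference = 0.44 − 0.40 = 0.04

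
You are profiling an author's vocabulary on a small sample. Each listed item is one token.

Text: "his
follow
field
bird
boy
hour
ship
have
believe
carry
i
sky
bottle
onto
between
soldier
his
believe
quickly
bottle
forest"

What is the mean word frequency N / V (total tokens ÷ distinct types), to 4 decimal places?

1.1667

N = 21 tokens, V = 18 types.
Mean frequency = N / V = 21 / 18 = 1.1667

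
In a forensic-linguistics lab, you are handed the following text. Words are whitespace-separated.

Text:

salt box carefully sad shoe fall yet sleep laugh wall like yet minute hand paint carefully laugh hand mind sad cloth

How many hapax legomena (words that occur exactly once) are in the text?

Frequencies: carefully:2, sad:2, yet:2, laugh:2, hand:2, salt:1, box:1, shoe:1, fall:1, sleep:1, wall:1, like:1, minute:1, paint:1, mind:1, cloth:1
Hapax (freq=1): box, cloth, fall, like, mind, minute, paint, salt, shoe, sleep, wall

11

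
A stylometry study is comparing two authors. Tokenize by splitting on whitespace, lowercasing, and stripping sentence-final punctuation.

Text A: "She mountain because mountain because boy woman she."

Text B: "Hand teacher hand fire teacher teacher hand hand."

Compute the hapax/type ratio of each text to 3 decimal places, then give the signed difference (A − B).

0.067

A: hapax=2, V=5, ratio=0.400
B: hapax=1, V=3, ratio=0.333
Difference = 0.400 − 0.333 = 0.067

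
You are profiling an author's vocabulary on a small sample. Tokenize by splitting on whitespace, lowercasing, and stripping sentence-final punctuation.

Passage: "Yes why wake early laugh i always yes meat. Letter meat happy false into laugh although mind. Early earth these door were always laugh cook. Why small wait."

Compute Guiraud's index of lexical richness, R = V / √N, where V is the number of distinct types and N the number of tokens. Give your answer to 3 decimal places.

3.969

N = 28, V = 21.
√N = 5.291503
R = 21 / 5.291503 = 3.969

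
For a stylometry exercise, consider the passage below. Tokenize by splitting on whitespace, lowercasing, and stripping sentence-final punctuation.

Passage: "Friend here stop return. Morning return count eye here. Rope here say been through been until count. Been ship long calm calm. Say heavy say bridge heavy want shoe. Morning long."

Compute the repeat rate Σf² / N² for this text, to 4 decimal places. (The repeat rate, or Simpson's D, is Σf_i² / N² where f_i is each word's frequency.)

Frequencies: here:3, say:3, been:3, return:2, morning:2, count:2, long:2, calm:2, heavy:2, friend:1, stop:1, eye:1, rope:1, through:1, until:1, ship:1, bridge:1, want:1, shoe:1
Σf² = 61; N² = 961
Repeat rate = 61 / 961 = 0.0635

0.0635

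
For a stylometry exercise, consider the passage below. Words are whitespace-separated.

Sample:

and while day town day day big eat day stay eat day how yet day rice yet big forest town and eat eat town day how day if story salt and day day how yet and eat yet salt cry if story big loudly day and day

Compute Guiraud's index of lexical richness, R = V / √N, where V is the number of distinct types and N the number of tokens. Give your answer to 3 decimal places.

2.334

N = 47, V = 16.
√N = 6.855655
R = 16 / 6.855655 = 2.334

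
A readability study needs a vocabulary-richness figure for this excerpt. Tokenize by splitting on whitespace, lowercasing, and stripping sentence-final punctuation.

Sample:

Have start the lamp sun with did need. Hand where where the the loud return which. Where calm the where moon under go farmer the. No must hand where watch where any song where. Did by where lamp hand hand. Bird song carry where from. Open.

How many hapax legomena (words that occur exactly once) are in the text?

Frequencies: where:9, the:5, hand:4, lamp:2, did:2, song:2, have:1, start:1, sun:1, with:1, need:1, loud:1, return:1, which:1, calm:1, moon:1, under:1, go:1, farmer:1, no:1, … (8 more, each freq 1)
Hapax (freq=1): any, bird, by, calm, carry, farmer, from, go, have, loud, moon, must, need, no, open, return, start, sun, under, watch, which, with

22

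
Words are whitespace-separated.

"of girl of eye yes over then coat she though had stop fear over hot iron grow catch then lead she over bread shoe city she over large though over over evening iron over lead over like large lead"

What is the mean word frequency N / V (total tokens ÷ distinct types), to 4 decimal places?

1.6957

N = 39 tokens, V = 23 types.
Mean frequency = N / V = 39 / 23 = 1.6957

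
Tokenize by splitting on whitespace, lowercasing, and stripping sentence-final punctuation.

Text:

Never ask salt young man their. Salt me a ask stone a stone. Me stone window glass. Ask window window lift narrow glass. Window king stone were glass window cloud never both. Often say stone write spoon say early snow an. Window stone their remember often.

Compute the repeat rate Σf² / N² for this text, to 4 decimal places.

0.0624

Frequencies: stone:6, window:6, ask:3, glass:3, never:2, salt:2, their:2, me:2, a:2, often:2, say:2, young:1, man:1, lift:1, narrow:1, king:1, were:1, cloud:1, both:1, write:1, … (5 more, each freq 1)
Σf² = 132; N² = 2116
Repeat rate = 132 / 2116 = 0.0624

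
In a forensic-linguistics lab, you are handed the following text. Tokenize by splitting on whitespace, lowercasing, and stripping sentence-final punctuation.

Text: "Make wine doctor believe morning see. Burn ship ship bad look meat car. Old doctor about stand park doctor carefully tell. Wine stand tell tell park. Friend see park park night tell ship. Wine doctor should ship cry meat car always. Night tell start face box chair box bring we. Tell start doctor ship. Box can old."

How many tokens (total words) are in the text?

Tokens: make, wine, doctor, believe, morning, see, burn, ship, ship, bad, look, meat, car, old, doctor, about, stand, park, doctor, carefully, tell, wine, stand, tell, tell, park, friend, see, park, park, night, tell, ship, wine, doctor, should, ship, cry, meat, car, always, night, tell, start, face, box, chair, box, bring, we, tell, start, doctor, ship, box, can, old
N = 57

57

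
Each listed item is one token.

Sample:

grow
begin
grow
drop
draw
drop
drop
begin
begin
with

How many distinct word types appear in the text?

5

Distinct types: {begin, draw, drop, grow, with}
V = 5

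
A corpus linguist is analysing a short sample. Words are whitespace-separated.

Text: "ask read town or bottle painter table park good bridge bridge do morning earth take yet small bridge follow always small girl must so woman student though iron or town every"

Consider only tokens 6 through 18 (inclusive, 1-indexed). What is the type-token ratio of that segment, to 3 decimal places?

0.846

Segment tokens 6–18: painter, table, park, good, bridge, bridge, do, morning, earth, take, yet, small, bridge
Segment N = 13, segment V = 11.
TTR = 11 / 13 = 0.846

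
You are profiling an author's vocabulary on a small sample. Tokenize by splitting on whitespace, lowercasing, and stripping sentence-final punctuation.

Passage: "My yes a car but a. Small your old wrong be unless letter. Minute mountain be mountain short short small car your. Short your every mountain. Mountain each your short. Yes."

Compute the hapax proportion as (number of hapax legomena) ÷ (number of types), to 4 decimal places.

0.5294

Frequencies: your:4, mountain:4, short:4, yes:2, a:2, car:2, small:2, be:2, my:1, but:1, old:1, wrong:1, unless:1, letter:1, minute:1, every:1, each:1
Hapax count = 9; type count = 17.
Ratio = 9 / 17 = 0.5294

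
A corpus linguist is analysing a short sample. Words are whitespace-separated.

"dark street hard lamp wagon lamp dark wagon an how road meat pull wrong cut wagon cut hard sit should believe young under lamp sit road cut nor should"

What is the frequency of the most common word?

3

Frequencies: lamp:3, wagon:3, cut:3, dark:2, hard:2, road:2, sit:2, should:2, street:1, an:1, how:1, meat:1, pull:1, wrong:1, believe:1, young:1, under:1, nor:1
Most common: 'lamp' with frequency 3.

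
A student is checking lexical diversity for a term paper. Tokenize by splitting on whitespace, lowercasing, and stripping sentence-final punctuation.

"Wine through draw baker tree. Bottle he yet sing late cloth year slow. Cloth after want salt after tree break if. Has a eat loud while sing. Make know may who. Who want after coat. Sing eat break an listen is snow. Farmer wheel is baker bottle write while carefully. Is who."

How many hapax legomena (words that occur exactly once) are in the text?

Frequencies: sing:3, after:3, who:3, is:3, baker:2, tree:2, bottle:2, cloth:2, want:2, break:2, eat:2, while:2, wine:1, through:1, draw:1, he:1, yet:1, late:1, year:1, slow:1, … (16 more, each freq 1)
Hapax (freq=1): a, an, carefully, coat, draw, farmer, has, he, if, know, late, listen, loud, make, may, salt, slow, snow, through, wheel, wine, write, year, yet

24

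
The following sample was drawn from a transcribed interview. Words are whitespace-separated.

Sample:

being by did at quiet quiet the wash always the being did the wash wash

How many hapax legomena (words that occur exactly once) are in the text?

Frequencies: the:3, wash:3, being:2, did:2, quiet:2, by:1, at:1, always:1
Hapax (freq=1): always, at, by

3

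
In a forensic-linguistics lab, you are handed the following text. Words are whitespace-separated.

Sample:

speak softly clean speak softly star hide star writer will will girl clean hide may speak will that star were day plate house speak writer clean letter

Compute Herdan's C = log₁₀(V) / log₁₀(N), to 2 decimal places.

N = 27, V = 15.
log₁₀(V) = 1.176091, log₁₀(N) = 1.431364
C = 1.176091 / 1.431364 = 0.82

0.82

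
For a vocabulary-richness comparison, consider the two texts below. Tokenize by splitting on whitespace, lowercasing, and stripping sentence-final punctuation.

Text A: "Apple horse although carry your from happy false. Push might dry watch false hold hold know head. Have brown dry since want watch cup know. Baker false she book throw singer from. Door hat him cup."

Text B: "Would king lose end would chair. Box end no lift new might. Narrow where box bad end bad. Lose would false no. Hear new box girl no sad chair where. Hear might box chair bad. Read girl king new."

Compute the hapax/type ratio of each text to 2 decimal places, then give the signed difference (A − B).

A: hapax=21, V=28, ratio=0.75
B: hapax=5, V=18, ratio=0.28
Difference = 0.75 − 0.28 = 0.47

0.47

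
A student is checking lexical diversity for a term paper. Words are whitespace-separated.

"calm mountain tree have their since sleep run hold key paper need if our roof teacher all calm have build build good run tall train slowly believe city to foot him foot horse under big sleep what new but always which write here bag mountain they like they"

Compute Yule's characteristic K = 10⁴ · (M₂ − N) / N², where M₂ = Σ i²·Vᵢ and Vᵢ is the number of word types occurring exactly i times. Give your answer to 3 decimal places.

69.444

Frequencies: calm:2, mountain:2, have:2, sleep:2, run:2, build:2, foot:2, they:2, tree:1, their:1, since:1, hold:1, key:1, paper:1, need:1, if:1, our:1, roof:1, teacher:1, all:1, … (20 more, each freq 1)
N = 48. Frequency spectrum: V_1=32, V_2=8
M₂ = 1²·32 + 2²·8 = 64
K = 10000 × (64 − 48) / 48² = 69.444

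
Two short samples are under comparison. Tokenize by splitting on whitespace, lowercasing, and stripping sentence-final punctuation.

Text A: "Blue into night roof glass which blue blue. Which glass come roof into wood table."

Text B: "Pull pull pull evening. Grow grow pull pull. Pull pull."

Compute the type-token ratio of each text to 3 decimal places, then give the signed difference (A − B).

TTR(A) = 9/15 = 0.600
TTR(B) = 3/10 = 0.300
Difference = 0.600 − 0.300 = 0.300

0.300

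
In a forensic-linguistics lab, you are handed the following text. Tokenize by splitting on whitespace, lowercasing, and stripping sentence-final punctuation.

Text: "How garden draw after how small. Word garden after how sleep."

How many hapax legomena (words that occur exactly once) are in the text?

Frequencies: how:3, garden:2, after:2, draw:1, small:1, word:1, sleep:1
Hapax (freq=1): draw, sleep, small, word

4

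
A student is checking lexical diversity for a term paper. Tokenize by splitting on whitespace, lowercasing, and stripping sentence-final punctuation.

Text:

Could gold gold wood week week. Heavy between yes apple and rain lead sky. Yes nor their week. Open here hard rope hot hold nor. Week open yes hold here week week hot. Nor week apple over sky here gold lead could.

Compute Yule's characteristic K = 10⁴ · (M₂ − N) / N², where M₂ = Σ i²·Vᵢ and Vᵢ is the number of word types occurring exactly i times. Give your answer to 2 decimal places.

453.51

Frequencies: week:7, gold:3, yes:3, nor:3, here:3, could:2, apple:2, lead:2, sky:2, open:2, hot:2, hold:2, wood:1, heavy:1, between:1, and:1, rain:1, their:1, hard:1, rope:1, … (1 more, each freq 1)
N = 42. Frequency spectrum: V_1=9, V_2=7, V_3=4, V_7=1
M₂ = 1²·9 + 2²·7 + 3²·4 + 7²·1 = 122
K = 10000 × (122 − 42) / 42² = 453.51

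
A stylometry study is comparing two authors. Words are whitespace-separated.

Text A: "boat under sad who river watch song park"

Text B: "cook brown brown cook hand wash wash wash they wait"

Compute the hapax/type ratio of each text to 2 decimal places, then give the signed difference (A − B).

A: hapax=8, V=8, ratio=1.00
B: hapax=3, V=6, ratio=0.50
Difference = 1.00 − 0.50 = 0.50

0.50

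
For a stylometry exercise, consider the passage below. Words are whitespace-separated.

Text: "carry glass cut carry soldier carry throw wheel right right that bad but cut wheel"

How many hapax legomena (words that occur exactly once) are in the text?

Frequencies: carry:3, cut:2, wheel:2, right:2, glass:1, soldier:1, throw:1, that:1, bad:1, but:1
Hapax (freq=1): bad, but, glass, soldier, that, throw

6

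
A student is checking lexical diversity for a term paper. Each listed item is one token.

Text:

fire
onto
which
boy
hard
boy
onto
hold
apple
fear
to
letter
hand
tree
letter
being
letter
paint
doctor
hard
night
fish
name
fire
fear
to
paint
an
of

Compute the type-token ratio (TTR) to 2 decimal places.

N = 29 tokens, V = 20 types.
TTR = V / N = 20 / 29 = 0.69

0.69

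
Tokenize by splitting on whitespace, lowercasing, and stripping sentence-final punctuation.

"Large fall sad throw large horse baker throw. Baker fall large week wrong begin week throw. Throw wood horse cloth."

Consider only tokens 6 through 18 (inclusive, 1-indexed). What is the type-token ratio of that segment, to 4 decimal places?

Segment tokens 6–18: horse, baker, throw, baker, fall, large, week, wrong, begin, week, throw, throw, wood
Segment N = 13, segment V = 9.
TTR = 9 / 13 = 0.6923

0.6923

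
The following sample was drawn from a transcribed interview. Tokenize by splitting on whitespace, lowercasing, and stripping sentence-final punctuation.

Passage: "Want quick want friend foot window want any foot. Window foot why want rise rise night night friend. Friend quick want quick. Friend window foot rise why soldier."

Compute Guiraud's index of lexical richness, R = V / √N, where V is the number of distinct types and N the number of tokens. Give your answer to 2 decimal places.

1.89

N = 28, V = 10.
√N = 5.291503
R = 10 / 5.291503 = 1.89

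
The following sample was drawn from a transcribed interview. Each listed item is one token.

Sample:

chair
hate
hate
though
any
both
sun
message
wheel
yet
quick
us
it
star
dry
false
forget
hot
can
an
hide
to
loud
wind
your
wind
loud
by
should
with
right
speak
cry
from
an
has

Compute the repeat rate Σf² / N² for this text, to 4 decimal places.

0.0340

Frequencies: hate:2, an:2, loud:2, wind:2, chair:1, though:1, any:1, both:1, sun:1, message:1, wheel:1, yet:1, quick:1, us:1, it:1, star:1, dry:1, false:1, forget:1, hot:1, … (12 more, each freq 1)
Σf² = 44; N² = 1296
Repeat rate = 44 / 1296 = 0.0340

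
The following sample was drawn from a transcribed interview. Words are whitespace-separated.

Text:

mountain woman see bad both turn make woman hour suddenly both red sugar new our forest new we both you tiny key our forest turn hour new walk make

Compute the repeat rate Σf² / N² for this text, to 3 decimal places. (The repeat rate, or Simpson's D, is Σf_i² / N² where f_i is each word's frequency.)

0.063

Frequencies: both:3, new:3, woman:2, turn:2, make:2, hour:2, our:2, forest:2, mountain:1, see:1, bad:1, suddenly:1, red:1, sugar:1, we:1, you:1, tiny:1, key:1, walk:1
Σf² = 53; N² = 841
Repeat rate = 53 / 841 = 0.063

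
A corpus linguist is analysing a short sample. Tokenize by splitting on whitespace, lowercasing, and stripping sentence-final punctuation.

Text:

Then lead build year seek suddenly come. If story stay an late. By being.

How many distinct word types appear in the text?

14

Distinct types: {an, being, build, by, come, if, late, lead, seek, stay, story, suddenly, then, year}
V = 14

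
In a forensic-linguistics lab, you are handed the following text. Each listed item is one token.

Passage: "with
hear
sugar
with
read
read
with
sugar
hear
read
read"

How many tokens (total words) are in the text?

Tokens: with, hear, sugar, with, read, read, with, sugar, hear, read, read
N = 11

11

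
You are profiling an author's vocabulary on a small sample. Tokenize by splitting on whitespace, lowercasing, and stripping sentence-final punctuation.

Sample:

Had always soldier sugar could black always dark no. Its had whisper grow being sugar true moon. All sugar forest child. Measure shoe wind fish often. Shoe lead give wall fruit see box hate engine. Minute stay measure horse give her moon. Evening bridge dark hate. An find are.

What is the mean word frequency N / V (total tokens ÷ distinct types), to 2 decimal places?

1.26

N = 49 tokens, V = 39 types.
Mean frequency = N / V = 49 / 39 = 1.26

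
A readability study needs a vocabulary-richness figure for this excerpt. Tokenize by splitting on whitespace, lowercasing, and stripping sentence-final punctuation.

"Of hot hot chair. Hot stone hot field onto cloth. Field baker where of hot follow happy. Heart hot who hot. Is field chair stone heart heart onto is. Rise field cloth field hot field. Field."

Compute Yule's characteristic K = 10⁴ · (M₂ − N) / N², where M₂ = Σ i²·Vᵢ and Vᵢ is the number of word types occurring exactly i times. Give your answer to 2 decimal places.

895.06

Frequencies: hot:8, field:7, heart:3, of:2, chair:2, stone:2, onto:2, cloth:2, is:2, baker:1, where:1, follow:1, happy:1, who:1, rise:1
N = 36. Frequency spectrum: V_1=6, V_2=6, V_3=1, V_7=1, V_8=1
M₂ = 1²·6 + 2²·6 + 3²·1 + 7²·1 + 8²·1 = 152
K = 10000 × (152 − 36) / 36² = 895.06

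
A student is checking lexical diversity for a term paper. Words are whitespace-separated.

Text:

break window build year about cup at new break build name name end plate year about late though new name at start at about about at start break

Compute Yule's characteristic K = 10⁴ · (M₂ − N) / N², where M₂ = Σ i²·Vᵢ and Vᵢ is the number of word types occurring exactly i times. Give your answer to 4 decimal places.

Frequencies: about:4, at:4, break:3, name:3, build:2, year:2, new:2, start:2, window:1, cup:1, end:1, plate:1, late:1, though:1
N = 28. Frequency spectrum: V_1=6, V_2=4, V_3=2, V_4=2
M₂ = 1²·6 + 2²·4 + 3²·2 + 4²·2 = 72
K = 10000 × (72 − 28) / 28² = 561.2245

561.2245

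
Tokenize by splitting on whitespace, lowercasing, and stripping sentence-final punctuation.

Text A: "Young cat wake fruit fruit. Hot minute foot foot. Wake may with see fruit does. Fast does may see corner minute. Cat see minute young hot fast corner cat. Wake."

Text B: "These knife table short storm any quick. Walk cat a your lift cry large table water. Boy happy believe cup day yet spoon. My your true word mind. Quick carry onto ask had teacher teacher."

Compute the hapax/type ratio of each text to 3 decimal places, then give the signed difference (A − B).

-0.794

A: hapax=1, V=13, ratio=0.077
B: hapax=27, V=31, ratio=0.871
Difference = 0.077 − 0.871 = -0.794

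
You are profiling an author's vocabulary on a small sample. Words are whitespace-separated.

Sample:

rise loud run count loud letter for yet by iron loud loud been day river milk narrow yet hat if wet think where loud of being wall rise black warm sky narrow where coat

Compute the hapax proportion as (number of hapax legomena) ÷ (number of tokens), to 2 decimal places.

Frequencies: loud:5, rise:2, yet:2, narrow:2, where:2, run:1, count:1, letter:1, for:1, by:1, iron:1, been:1, day:1, river:1, milk:1, hat:1, if:1, wet:1, think:1, of:1, … (6 more, each freq 1)
Hapax count = 21; token count = 34.
Ratio = 21 / 34 = 0.62

0.62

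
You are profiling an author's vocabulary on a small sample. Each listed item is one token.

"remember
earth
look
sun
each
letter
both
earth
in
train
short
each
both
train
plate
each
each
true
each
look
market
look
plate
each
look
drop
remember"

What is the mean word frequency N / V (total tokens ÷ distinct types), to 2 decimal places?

N = 27 tokens, V = 14 types.
Mean frequency = N / V = 27 / 14 = 1.93

1.93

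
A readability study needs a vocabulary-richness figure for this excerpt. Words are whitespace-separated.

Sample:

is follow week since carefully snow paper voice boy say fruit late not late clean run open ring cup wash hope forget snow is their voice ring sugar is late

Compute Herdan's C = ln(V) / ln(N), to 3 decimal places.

0.922

N = 30, V = 23.
ln(V) = 3.135494, ln(N) = 3.401197
C = 3.135494 / 3.401197 = 0.922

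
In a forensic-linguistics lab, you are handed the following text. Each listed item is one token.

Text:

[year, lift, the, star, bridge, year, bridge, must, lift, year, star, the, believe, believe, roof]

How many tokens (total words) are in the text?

Tokens: year, lift, the, star, bridge, year, bridge, must, lift, year, star, the, believe, believe, roof
N = 15

15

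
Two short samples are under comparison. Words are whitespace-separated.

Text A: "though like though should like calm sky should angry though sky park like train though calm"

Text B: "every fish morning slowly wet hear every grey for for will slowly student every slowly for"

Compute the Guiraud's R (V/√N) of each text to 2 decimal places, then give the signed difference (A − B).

A: V=8, N=16, R=2.00
B: V=10, N=16, R=2.50
Difference = 2.00 − 2.50 = -0.50

-0.50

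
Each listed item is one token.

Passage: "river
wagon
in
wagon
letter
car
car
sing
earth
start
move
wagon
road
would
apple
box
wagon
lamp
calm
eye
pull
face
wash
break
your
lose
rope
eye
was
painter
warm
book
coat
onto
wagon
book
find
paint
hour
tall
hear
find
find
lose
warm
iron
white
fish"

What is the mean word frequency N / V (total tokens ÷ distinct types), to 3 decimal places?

N = 48 tokens, V = 37 types.
Mean frequency = N / V = 48 / 37 = 1.297

1.297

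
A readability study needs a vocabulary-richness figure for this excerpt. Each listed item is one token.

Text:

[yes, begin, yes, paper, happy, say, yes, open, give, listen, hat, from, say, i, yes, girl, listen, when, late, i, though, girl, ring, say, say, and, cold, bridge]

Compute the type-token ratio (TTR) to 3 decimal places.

0.679

N = 28 tokens, V = 19 types.
TTR = V / N = 19 / 28 = 0.679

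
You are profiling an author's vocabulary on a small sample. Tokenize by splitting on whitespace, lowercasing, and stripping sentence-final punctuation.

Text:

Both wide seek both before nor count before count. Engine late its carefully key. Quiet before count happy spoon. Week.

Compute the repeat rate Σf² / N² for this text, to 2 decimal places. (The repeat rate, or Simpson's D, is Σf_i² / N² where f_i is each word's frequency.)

0.09

Frequencies: before:3, count:3, both:2, wide:1, seek:1, nor:1, engine:1, late:1, its:1, carefully:1, key:1, quiet:1, happy:1, spoon:1, week:1
Σf² = 34; N² = 400
Repeat rate = 34 / 400 = 0.09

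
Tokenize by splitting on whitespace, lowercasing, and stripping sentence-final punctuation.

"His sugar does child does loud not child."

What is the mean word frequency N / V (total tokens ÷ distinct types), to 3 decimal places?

N = 8 tokens, V = 6 types.
Mean frequency = N / V = 8 / 6 = 1.333

1.333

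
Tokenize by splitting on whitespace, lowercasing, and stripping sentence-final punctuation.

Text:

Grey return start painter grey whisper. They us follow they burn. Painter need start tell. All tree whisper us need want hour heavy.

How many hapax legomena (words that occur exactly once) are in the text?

Frequencies: grey:2, start:2, painter:2, whisper:2, they:2, us:2, need:2, return:1, follow:1, burn:1, tell:1, all:1, tree:1, want:1, hour:1, heavy:1
Hapax (freq=1): all, burn, follow, heavy, hour, return, tell, tree, want

9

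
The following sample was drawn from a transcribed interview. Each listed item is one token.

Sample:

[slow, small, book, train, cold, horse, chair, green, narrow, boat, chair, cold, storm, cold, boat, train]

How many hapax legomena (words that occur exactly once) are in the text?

7

Frequencies: cold:3, train:2, chair:2, boat:2, slow:1, small:1, book:1, horse:1, green:1, narrow:1, storm:1
Hapax (freq=1): book, green, horse, narrow, slow, small, storm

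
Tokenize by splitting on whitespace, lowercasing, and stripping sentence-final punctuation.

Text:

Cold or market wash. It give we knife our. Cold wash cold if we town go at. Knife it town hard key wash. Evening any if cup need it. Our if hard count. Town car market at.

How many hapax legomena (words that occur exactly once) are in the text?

Frequencies: cold:3, wash:3, it:3, if:3, town:3, market:2, we:2, knife:2, our:2, at:2, hard:2, or:1, give:1, go:1, key:1, evening:1, any:1, cup:1, need:1, count:1, … (1 more, each freq 1)
Hapax (freq=1): any, car, count, cup, evening, give, go, key, need, or

10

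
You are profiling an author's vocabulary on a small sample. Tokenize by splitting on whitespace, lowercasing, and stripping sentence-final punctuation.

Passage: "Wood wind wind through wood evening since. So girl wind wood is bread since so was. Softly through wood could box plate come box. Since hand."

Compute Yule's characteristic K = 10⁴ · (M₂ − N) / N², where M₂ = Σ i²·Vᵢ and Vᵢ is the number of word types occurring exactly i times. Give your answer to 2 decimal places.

443.79

Frequencies: wood:4, wind:3, since:3, through:2, so:2, box:2, evening:1, girl:1, is:1, bread:1, was:1, softly:1, could:1, plate:1, come:1, hand:1
N = 26. Frequency spectrum: V_1=10, V_2=3, V_3=2, V_4=1
M₂ = 1²·10 + 2²·3 + 3²·2 + 4²·1 = 56
K = 10000 × (56 − 26) / 26² = 443.79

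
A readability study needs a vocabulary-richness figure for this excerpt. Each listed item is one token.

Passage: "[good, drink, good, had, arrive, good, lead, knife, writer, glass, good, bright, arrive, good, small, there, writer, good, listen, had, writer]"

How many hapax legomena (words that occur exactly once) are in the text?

8

Frequencies: good:6, writer:3, had:2, arrive:2, drink:1, lead:1, knife:1, glass:1, bright:1, small:1, there:1, listen:1
Hapax (freq=1): bright, drink, glass, knife, lead, listen, small, there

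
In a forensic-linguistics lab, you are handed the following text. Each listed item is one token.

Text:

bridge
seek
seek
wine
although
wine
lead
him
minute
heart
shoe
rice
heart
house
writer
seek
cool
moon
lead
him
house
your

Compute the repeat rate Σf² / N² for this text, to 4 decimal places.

Frequencies: seek:3, wine:2, lead:2, him:2, heart:2, house:2, bridge:1, although:1, minute:1, shoe:1, rice:1, writer:1, cool:1, moon:1, your:1
Σf² = 38; N² = 484
Repeat rate = 38 / 484 = 0.0785

0.0785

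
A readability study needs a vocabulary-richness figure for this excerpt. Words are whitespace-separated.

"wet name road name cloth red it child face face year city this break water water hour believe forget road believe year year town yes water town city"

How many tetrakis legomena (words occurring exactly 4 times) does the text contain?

Frequencies: year:3, water:3, name:2, road:2, face:2, city:2, believe:2, town:2, wet:1, cloth:1, red:1, it:1, child:1, this:1, break:1, hour:1, forget:1, yes:1
Words with frequency 4: (none)

0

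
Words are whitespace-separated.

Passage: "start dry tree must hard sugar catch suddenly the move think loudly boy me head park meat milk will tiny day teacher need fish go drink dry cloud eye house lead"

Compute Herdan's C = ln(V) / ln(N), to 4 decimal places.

0.9905

N = 31, V = 30.
ln(V) = 3.401197, ln(N) = 3.433987
C = 3.401197 / 3.433987 = 0.9905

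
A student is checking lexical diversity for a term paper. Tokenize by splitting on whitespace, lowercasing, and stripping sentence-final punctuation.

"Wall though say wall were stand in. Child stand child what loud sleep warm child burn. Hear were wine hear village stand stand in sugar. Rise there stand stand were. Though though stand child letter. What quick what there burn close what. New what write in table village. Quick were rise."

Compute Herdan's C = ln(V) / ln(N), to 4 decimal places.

0.8083

N = 51, V = 24.
ln(V) = 3.178054, ln(N) = 3.931826
C = 3.178054 / 3.931826 = 0.8083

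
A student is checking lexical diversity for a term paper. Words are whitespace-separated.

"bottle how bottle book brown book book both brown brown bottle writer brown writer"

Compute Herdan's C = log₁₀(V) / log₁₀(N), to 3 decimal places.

N = 14, V = 6.
log₁₀(V) = 0.778151, log₁₀(N) = 1.146128
C = 0.778151 / 1.146128 = 0.679

0.679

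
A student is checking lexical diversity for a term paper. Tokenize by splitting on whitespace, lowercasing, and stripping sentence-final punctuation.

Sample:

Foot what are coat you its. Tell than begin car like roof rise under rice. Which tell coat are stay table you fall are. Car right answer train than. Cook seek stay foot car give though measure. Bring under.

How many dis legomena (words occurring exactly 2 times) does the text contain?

7

Frequencies: are:3, car:3, foot:2, coat:2, you:2, tell:2, than:2, under:2, stay:2, what:1, its:1, begin:1, like:1, roof:1, rise:1, rice:1, which:1, table:1, fall:1, right:1, … (8 more, each freq 1)
Words with frequency 2: coat, foot, stay, tell, than, under, you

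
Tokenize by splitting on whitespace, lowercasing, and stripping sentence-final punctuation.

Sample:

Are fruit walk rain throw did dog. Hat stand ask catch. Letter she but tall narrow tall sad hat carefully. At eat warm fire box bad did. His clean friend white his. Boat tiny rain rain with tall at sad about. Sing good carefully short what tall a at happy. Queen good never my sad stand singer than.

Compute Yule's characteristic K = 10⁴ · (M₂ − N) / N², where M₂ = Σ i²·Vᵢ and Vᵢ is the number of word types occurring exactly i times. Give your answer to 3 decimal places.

Frequencies: tall:4, rain:3, sad:3, at:3, did:2, hat:2, stand:2, carefully:2, his:2, good:2, are:1, fruit:1, walk:1, throw:1, dog:1, ask:1, catch:1, letter:1, she:1, but:1, … (23 more, each freq 1)
N = 58. Frequency spectrum: V_1=33, V_2=6, V_3=3, V_4=1
M₂ = 1²·33 + 2²·6 + 3²·3 + 4²·1 = 100
K = 10000 × (100 − 58) / 58² = 124.851

124.851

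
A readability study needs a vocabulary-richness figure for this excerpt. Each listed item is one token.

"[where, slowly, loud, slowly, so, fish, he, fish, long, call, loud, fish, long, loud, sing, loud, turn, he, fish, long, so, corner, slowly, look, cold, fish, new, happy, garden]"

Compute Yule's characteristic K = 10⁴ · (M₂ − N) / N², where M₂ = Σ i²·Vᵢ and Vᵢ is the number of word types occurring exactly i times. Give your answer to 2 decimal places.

570.75

Frequencies: fish:5, loud:4, slowly:3, long:3, so:2, he:2, where:1, call:1, sing:1, turn:1, corner:1, look:1, cold:1, new:1, happy:1, garden:1
N = 29. Frequency spectrum: V_1=10, V_2=2, V_3=2, V_4=1, V_5=1
M₂ = 1²·10 + 2²·2 + 3²·2 + 4²·1 + 5²·1 = 77
K = 10000 × (77 − 29) / 29² = 570.75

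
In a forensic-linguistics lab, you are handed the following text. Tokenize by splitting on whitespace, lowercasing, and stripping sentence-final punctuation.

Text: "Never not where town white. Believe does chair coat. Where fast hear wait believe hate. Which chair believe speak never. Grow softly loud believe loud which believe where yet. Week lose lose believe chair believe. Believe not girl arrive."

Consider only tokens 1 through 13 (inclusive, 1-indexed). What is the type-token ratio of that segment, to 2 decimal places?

Segment tokens 1–13: never, not, where, town, white, believe, does, chair, coat, where, fast, hear, wait
Segment N = 13, segment V = 12.
TTR = 12 / 13 = 0.92

0.92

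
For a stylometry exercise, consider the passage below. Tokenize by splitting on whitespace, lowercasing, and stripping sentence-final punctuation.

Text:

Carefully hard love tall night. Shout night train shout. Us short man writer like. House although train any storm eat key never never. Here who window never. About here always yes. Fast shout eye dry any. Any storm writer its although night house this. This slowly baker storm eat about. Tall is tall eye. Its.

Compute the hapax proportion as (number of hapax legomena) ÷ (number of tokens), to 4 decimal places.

0.3091

Frequencies: tall:3, night:3, shout:3, any:3, storm:3, never:3, train:2, writer:2, house:2, although:2, eat:2, here:2, about:2, eye:2, its:2, this:2, carefully:1, hard:1, love:1, us:1, … (13 more, each freq 1)
Hapax count = 17; token count = 55.
Ratio = 17 / 55 = 0.3091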